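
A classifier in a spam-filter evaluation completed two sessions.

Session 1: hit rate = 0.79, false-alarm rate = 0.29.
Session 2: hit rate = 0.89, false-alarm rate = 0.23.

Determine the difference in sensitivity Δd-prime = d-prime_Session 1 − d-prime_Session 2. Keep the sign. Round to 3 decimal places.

Session 1: z(0.79) = 0.8064, z(0.29) = -0.5534, d' = 1.3598
Session 2: z(0.89) = 1.2265, z(0.23) = -0.7388, d' = 1.9653
Δd' = d'_Session 1 − d'_Session 2 = 1.3598 − 1.9653 = -0.6055
Session 2 has the higher sensitivity.

Δd-prime = -0.606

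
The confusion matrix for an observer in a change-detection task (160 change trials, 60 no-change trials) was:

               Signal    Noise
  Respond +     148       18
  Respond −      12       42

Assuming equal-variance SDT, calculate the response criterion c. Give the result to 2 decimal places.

H = 148/160 = 0.9250
FA = 18/60 = 0.3000
Φ⁻¹(0.9250) = 1.4395, Φ⁻¹(0.3000) = -0.5244
c = −½·[z(H) + z(FA)] = −0.5 × (1.4395 + (-0.5244)) = -0.45755
c < 0: the observer has a liberal response bias.

c = -0.46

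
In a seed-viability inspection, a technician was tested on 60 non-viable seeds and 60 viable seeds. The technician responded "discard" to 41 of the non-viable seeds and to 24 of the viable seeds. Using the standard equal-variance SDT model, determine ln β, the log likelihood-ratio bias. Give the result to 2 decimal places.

ln β = -0.08

H = 41/60 = 0.6833
FA = 24/60 = 0.4000
z(H) = 0.477
z(FA) = -0.253
ln β = −½·[z(H)² − z(FA)²] = −0.5 × (0.228 − 0.064) = -0.082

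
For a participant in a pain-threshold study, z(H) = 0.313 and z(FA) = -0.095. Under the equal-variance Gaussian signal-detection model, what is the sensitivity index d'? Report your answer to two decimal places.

d' = z(H) − z(FA) = 0.313 − (-0.095) = 0.408

d' = 0.41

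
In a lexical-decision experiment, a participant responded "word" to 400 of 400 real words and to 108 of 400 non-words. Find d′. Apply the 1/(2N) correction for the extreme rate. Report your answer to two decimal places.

The hit rate is 400/400 = 1, so apply the 1/(2N) correction: H → 1 − 1/(2·400) = 0.99875.
z(H) = z(0.99875) = 3.023
z(FA) = z(0.27000) = -0.613
d' = 3.023 − (-0.613) = 3.636

d′ = 3.64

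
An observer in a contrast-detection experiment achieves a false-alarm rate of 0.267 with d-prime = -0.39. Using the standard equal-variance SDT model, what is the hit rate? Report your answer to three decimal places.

hit rate = 0.156

z(false-alarm rate) = z(0.267) = -0.6219
z(H) = z(FA) + d' = -0.6219 + (-0.39) = -1.0119
hit rate = Φ(-1.0119) = 0.1558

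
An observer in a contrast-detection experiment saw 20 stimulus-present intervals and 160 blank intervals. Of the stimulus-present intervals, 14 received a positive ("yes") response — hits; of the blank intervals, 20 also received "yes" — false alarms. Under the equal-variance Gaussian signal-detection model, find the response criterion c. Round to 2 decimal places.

H = 14/20 = 0.7000
FA = 20/160 = 0.1250
Φ⁻¹(0.7000) = 0.5244, Φ⁻¹(0.1250) = -1.1503
c = −½·[z(H) + z(FA)] = −0.5 × (0.5244 + (-1.1503)) = 0.31295

c = 0.31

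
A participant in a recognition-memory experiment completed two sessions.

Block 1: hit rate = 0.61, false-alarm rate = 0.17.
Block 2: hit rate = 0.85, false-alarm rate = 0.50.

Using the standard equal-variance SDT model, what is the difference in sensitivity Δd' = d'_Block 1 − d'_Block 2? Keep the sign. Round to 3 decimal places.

Δd' = 0.197

Block 1: z(0.61) = 0.2793, z(0.17) = -0.9542, d' = 1.2335
Block 2: z(0.85) = 1.0364, z(0.50) = 0.0000, d' = 1.0364
Δd' = d'_Block 1 − d'_Block 2 = 1.2335 − 1.0364 = 0.1971
Block 1 has the higher sensitivity.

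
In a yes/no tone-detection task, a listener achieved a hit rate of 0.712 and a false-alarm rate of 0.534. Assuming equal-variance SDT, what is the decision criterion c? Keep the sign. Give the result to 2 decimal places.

z(H) = z(0.712) = 0.5592
z(FA) = z(0.534) = 0.0853
c = −½·[z(H) + z(FA)] = −0.5 × (0.5592 + 0.0853) = -0.32225

c = -0.32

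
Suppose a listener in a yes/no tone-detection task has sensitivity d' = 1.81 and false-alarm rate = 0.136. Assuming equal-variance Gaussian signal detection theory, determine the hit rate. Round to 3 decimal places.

hit rate = 0.762

z(false-alarm rate) = z(0.136) = -1.0985
z(H) = z(FA) + d' = -1.0985 + 1.81 = 0.7115
hit rate = Φ(0.7115) = 0.7616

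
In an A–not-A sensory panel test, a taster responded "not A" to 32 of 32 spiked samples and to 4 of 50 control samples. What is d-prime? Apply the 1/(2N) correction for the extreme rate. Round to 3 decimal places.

The hit rate is 32/32 = 1, so apply the 1/(2N) correction: H → 1 − 1/(2·32) = 0.98438.
z(H) = z(0.98438) = 2.1540
z(FA) = z(0.08000) = -1.4051
d' = 2.1540 − (-1.4051) = 3.5591

d-prime = 3.559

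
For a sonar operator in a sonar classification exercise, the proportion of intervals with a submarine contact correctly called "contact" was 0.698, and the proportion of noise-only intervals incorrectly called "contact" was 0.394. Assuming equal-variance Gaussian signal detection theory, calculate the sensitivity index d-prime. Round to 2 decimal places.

d-prime = 0.79

Φ⁻¹(H) = Φ⁻¹(0.698) = 0.5187
Φ⁻¹(FA) = Φ⁻¹(0.394) = -0.2689
d' = z(H) − z(FA) = 0.5187 − (-0.2689) = 0.7876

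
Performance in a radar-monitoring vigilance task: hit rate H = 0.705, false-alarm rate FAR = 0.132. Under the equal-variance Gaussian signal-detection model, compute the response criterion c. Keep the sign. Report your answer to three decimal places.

Φ⁻¹(H) = Φ⁻¹(0.705) = 0.5388
Φ⁻¹(FA) = Φ⁻¹(0.132) = -1.1170
c = −½·[z(H) + z(FA)] = −0.5 × (0.5388 + (-1.1170)) = 0.2891

c = 0.289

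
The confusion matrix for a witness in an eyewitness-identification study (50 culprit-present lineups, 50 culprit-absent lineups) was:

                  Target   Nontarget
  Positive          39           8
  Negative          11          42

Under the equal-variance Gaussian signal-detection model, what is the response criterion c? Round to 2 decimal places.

H = 39/50 = 0.7800
FA = 8/50 = 0.1600
Φ⁻¹(0.7800) = 0.7722, Φ⁻¹(0.1600) = -0.9945
c = −½·[z(H) + z(FA)] = −0.5 × (0.7722 + (-0.9945)) = 0.11115

c = 0.11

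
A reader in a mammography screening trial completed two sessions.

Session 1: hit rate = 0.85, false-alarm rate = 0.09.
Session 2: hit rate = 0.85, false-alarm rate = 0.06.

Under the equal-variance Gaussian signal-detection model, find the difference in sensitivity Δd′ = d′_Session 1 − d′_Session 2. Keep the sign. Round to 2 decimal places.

Session 1: z(0.85) = 1.036, z(0.09) = -1.341, d' = 2.377
Session 2: z(0.85) = 1.036, z(0.06) = -1.555, d' = 2.591
Δd' = d'_Session 1 − d'_Session 2 = 2.377 − 2.591 = -0.214
Session 2 has the higher sensitivity.

Δd′ = -0.21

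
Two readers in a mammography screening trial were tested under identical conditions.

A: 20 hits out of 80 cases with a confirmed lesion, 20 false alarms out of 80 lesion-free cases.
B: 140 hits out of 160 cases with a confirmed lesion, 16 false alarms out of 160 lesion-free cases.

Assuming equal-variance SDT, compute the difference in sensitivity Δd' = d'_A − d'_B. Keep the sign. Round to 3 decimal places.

Δd' = -2.432

A: z(0.2500) = -0.6745, z(0.2500) = -0.6745, d' = 0.0000
B: z(0.8750) = 1.1503, z(0.1000) = -1.2816, d' = 2.4319
Δd' = d'_A − d'_B = 0.0000 − 2.4319 = -2.4319
B has the higher sensitivity.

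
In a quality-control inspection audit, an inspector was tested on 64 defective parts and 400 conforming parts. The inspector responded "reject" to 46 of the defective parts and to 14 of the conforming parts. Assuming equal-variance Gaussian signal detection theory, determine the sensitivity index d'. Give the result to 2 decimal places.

d' = 2.39

H = 46/64 = 0.7188
FA = 14/400 = 0.0350
Φ⁻¹(H) = 0.579
Φ⁻¹(FA) = -1.812
d' = z(H) − z(FA) = 0.579 − (-1.812) = 2.391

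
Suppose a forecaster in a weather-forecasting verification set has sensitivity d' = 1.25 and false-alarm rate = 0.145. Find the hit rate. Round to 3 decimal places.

hit rate = 0.576

z(false-alarm rate) = z(0.145) = -1.0581
z(H) = z(FA) + d' = -1.0581 + 1.25 = 0.1919
hit rate = Φ(0.1919) = 0.5761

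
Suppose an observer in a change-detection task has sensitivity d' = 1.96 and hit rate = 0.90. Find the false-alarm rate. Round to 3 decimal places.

false-alarm rate = 0.249

z(hit rate) = z(0.90) = 1.2816
z(FA) = z(H) − d' = 1.2816 − 1.96 = -0.6784
false-alarm rate = Φ(-0.6784) = 0.2488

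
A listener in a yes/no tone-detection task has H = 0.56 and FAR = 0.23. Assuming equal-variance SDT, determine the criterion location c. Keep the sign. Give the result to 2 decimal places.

c = 0.29

z(0.56) = 0.151, z(0.23) = -0.739
c = −½·[z(H) + z(FA)] = −0.5 × (0.151 + (-0.739)) = 0.294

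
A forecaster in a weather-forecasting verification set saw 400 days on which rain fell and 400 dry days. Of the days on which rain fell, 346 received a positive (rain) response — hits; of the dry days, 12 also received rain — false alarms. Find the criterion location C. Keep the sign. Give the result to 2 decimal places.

H = 346/400 = 0.8650
FA = 12/400 = 0.0300
Φ⁻¹(H) = 1.1031
Φ⁻¹(FA) = -1.8808
c = −½·[z(H) + z(FA)] = −0.5 × (1.1031 + (-1.8808)) = 0.38885

C = 0.39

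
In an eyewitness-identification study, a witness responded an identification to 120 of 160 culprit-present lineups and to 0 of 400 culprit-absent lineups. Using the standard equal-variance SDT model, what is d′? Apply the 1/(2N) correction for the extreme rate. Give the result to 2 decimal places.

d′ = 3.70

The false-alarm rate is 0/400 = 0, so apply the 1/(2N) correction: FA → 1/(2·400) = 0.00125.
z(H) = z(0.75000) = 0.674
z(FA) = z(0.00125) = -3.023
d' = 0.674 − (-3.023) = 3.697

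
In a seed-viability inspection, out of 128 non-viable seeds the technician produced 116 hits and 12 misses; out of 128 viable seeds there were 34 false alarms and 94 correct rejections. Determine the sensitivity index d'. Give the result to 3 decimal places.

H = 116/128 = 0.9062
FA = 34/128 = 0.2656
Φ⁻¹(H) = Φ⁻¹(0.9062) = 1.3177
Φ⁻¹(FA) = Φ⁻¹(0.2656) = -0.6262
d' = z(H) − z(FA) = 1.3177 − (-0.6262) = 1.9439

d' = 1.944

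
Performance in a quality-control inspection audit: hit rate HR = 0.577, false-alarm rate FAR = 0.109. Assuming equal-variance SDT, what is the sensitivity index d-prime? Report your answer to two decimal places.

d-prime = 1.43

z(0.577) = 0.1942, z(0.109) = -1.2319
d' = z(H) − z(FA) = 0.1942 − (-1.2319) = 1.4261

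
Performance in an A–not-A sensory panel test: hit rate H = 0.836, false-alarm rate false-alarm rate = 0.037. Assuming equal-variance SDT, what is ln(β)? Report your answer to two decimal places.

Φ⁻¹(H) = Φ⁻¹(0.836) = 0.978
Φ⁻¹(FA) = Φ⁻¹(0.037) = -1.787
ln β = −½·[z(H)² − z(FA)²] = −0.5 × (0.956 − 3.193) = 1.1185

ln β = 1.12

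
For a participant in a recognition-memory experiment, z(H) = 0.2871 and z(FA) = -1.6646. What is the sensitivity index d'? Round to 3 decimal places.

d' = 1.952

d' = z(H) − z(FA) = 0.2871 − (-1.6646) = 1.9517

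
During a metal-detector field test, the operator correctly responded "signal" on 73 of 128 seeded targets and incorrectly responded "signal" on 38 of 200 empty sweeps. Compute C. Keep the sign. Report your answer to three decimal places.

C = 0.350

H = 73/128 = 0.5703
FA = 38/200 = 0.1900
z(H) = 0.1771
z(FA) = -0.8779
c = −½·[z(H) + z(FA)] = −0.5 × (0.1771 + (-0.8779)) = 0.3504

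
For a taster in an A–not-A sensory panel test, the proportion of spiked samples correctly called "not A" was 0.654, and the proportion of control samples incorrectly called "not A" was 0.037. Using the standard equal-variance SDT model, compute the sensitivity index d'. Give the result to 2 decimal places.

z(H) = 0.396
z(FA) = -1.787
d' = z(H) − z(FA) = 0.396 − (-1.787) = 2.183

d' = 2.18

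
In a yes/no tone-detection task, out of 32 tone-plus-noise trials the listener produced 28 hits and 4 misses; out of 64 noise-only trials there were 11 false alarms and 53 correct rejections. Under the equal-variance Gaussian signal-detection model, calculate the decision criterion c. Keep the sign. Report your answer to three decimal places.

c = -0.102

H = 28/32 = 0.8750
FA = 11/64 = 0.1719
z(H) = 1.1503
z(FA) = -0.9467
c = −½·[z(H) + z(FA)] = −0.5 × (1.1503 + (-0.9467)) = -0.1018
c < 0: the listener has a liberal response bias.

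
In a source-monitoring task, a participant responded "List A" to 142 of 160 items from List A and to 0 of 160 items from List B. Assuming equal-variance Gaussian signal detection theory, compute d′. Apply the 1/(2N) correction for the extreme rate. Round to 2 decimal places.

The false-alarm rate is 0/160 = 0, so apply the 1/(2N) correction: FA → 1/(2·160) = 0.00313.
z(H) = z(0.88750) = 1.213
z(FA) = z(0.00313) = -2.734
d' = 1.213 − (-2.734) = 3.947

d′ = 3.95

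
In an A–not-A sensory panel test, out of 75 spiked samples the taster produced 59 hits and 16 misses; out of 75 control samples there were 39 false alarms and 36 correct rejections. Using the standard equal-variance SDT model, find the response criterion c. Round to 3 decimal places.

H = 59/75 = 0.7867
FA = 39/75 = 0.5200
Φ⁻¹(H) = 0.7950
Φ⁻¹(FA) = 0.0502
c = −½·[z(H) + z(FA)] = −0.5 × (0.7950 + 0.0502) = -0.4226
c < 0: the taster has a liberal response bias.

c = -0.423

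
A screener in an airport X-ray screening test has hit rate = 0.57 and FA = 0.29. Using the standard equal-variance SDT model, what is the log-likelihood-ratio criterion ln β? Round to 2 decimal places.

Φ⁻¹(H) = Φ⁻¹(0.57) = 0.176
Φ⁻¹(FA) = Φ⁻¹(0.29) = -0.553
ln β = −½·[z(H)² − z(FA)²] = −0.5 × (0.031 − 0.306) = 0.1375

ln β = 0.14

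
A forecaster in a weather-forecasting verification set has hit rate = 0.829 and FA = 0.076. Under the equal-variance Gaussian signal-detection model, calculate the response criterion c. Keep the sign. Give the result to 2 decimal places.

c = 0.24

Φ⁻¹(H) = 0.950
Φ⁻¹(FA) = -1.433
c = −½·[z(H) + z(FA)] = −0.5 × (0.950 + (-1.433)) = 0.2415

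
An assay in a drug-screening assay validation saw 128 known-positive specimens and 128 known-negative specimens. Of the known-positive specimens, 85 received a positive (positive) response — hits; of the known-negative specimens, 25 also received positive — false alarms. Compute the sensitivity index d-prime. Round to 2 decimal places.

H = 85/128 = 0.6641
FA = 25/128 = 0.1953
z(H) = z(0.6641) = 0.424
z(FA) = z(0.1953) = -0.859
d' = z(H) − z(FA) = 0.424 − (-0.859) = 1.283

d-prime = 1.28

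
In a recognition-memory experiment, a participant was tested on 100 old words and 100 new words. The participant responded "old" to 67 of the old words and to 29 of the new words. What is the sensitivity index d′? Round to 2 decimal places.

d′ = 0.99

H = 67/100 = 0.6700
FA = 29/100 = 0.2900
z(H) = z(0.6700) = 0.4399
z(FA) = z(0.2900) = -0.5534
d' = z(H) − z(FA) = 0.4399 − (-0.5534) = 0.9933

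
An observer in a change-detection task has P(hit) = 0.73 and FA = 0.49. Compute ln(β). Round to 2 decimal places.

z(H) = z(0.73) = 0.613
z(FA) = z(0.49) = -0.025
ln β = −½·[z(H)² − z(FA)²] = −0.5 × (0.376 − 0.001) = -0.1875

ln β = -0.19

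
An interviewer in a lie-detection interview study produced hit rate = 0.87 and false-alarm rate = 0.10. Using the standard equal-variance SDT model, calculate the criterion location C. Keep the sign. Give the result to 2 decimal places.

z(0.87) = 1.1264, z(0.10) = -1.2816
c = −½·[z(H) + z(FA)] = −0.5 × (1.1264 + (-1.2816)) = 0.0776

C = 0.08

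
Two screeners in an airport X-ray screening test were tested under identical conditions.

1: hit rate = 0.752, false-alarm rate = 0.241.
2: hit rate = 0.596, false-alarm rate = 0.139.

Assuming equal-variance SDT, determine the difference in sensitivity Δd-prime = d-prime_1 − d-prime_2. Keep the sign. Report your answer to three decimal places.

1: z(0.752) = 0.6808, z(0.241) = -0.7031, d' = 1.3839
2: z(0.596) = 0.2430, z(0.139) = -1.0848, d' = 1.3278
Δd' = d'_1 − d'_2 = 1.3839 − 1.3278 = 0.0561
1 has the higher sensitivity.

Δd-prime = 0.056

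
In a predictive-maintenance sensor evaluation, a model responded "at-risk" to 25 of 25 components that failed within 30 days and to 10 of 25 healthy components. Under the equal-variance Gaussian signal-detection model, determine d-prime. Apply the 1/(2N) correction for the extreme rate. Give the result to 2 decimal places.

d-prime = 2.31

The hit rate is 25/25 = 1, so apply the 1/(2N) correction: H → 1 − 1/(2·25) = 0.98000.
z(H) = z(0.98000) = 2.054
z(FA) = z(0.40000) = -0.253
d' = 2.054 − (-0.253) = 2.307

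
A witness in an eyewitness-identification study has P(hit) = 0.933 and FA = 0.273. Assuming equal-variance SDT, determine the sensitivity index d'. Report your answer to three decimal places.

Φ⁻¹(H) = 1.4985
Φ⁻¹(FA) = -0.6038
d' = z(H) − z(FA) = 1.4985 − (-0.6038) = 2.1023

d' = 2.102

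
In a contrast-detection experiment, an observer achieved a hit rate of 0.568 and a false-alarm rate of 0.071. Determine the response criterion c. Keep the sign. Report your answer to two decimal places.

c = 0.65

z(H) = z(0.568) = 0.171
z(FA) = z(0.071) = -1.468
c = −½·[z(H) + z(FA)] = −0.5 × (0.171 + (-1.468)) = 0.6485
c > 0: the observer has a conservative response bias.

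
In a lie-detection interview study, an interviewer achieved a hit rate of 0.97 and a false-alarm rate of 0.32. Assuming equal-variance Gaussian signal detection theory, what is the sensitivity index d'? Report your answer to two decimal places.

z(H) = 1.881
z(FA) = -0.468
d' = z(H) − z(FA) = 1.881 − (-0.468) = 2.349

d' = 2.35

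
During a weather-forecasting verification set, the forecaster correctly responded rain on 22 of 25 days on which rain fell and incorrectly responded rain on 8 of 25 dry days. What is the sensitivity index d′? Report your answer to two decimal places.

H = 22/25 = 0.8800
FA = 8/25 = 0.3200
Φ⁻¹(H) = 1.175
Φ⁻¹(FA) = -0.468
d' = z(H) − z(FA) = 1.175 − (-0.468) = 1.643

d′ = 1.64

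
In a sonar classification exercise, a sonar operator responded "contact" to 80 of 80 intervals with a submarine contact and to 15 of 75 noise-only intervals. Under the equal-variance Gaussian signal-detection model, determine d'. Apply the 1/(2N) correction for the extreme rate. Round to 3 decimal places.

d' = 3.339

The hit rate is 80/80 = 1, so apply the 1/(2N) correction: H → 1 − 1/(2·80) = 0.99375.
z(H) = z(0.99375) = 2.4977
z(FA) = z(0.20000) = -0.8416
d' = 2.4977 − (-0.8416) = 3.3393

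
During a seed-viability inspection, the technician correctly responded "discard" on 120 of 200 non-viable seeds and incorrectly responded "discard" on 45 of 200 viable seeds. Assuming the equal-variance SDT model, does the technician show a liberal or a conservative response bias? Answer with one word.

conservative

z(H) = 0.253, z(FA) = -0.755
c = −½·(z(H) + z(FA)) = 0.251
c > 0 → conservative criterion (biased toward responding “no”).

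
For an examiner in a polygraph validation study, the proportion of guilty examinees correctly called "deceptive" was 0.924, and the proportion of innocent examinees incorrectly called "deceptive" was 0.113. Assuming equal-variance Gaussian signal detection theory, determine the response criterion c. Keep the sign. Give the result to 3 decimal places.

c = -0.111

Φ⁻¹(H) = 1.4325
Φ⁻¹(FA) = -1.2107
c = −½·[z(H) + z(FA)] = −0.5 × (1.4325 + (-1.2107)) = -0.1109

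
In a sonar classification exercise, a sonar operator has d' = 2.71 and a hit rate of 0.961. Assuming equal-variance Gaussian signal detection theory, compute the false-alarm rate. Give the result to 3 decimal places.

z(hit rate) = z(0.961) = 1.7624
z(FA) = z(H) − d' = 1.7624 − 2.71 = -0.9476
false-alarm rate = Φ(-0.9476) = 0.1717

false-alarm rate = 0.172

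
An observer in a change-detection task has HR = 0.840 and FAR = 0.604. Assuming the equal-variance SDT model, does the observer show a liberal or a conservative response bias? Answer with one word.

z(H) = 0.994, z(FA) = 0.264
c = −½·(z(H) + z(FA)) = -0.629
c < 0 → liberal criterion (biased toward responding “yes”).

liberal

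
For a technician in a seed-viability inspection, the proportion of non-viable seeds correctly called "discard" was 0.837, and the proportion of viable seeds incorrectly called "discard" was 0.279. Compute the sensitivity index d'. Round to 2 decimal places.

d' = 1.57

z(0.837) = 0.982, z(0.279) = -0.586
d' = z(H) − z(FA) = 0.982 − (-0.586) = 1.568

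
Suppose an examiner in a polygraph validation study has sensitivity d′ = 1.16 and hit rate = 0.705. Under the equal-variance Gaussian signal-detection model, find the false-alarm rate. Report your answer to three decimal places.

z(hit rate) = z(0.705) = 0.5388
z(FA) = z(H) − d' = 0.5388 − 1.16 = -0.6212
false-alarm rate = Φ(-0.6212) = 0.2672

false-alarm rate = 0.267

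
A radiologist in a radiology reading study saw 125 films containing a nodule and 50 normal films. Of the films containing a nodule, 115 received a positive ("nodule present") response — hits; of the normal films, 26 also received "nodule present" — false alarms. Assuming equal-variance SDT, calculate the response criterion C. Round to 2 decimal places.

C = -0.73

H = 115/125 = 0.9200
FA = 26/50 = 0.5200
z(H) = 1.405
z(FA) = 0.050
c = −½·[z(H) + z(FA)] = −0.5 × (1.405 + 0.050) = -0.7275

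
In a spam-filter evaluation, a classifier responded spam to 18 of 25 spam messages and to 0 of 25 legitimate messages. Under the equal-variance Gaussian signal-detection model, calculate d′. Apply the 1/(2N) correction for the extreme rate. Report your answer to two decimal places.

d′ = 2.64

The false-alarm rate is 0/25 = 0, so apply the 1/(2N) correction: FA → 1/(2·25) = 0.02000.
z(H) = z(0.72000) = 0.583
z(FA) = z(0.02000) = -2.054
d' = 0.583 − (-2.054) = 2.637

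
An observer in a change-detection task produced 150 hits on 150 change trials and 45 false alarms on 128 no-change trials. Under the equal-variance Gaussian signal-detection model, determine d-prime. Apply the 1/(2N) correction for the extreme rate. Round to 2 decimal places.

The hit rate is 150/150 = 1, so apply the 1/(2N) correction: H → 1 − 1/(2·150) = 0.99667.
z(H) = z(0.99667) = 2.713
z(FA) = z(0.35156) = -0.381
d' = 2.713 − (-0.381) = 3.094

d-prime = 3.09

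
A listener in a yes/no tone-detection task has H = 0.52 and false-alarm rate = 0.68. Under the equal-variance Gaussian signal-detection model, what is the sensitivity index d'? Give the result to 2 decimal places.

z(H) = z(0.52) = 0.0502
z(FA) = z(0.68) = 0.4677
d' = z(H) − z(FA) = 0.0502 − 0.4677 = -0.4175

d' = -0.42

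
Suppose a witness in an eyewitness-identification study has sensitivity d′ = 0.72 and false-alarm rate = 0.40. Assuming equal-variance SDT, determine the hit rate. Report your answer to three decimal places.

z(false-alarm rate) = z(0.40) = -0.2533
z(H) = z(FA) + d' = -0.2533 + 0.72 = 0.4667
hit rate = Φ(0.4667) = 0.6796

hit rate = 0.680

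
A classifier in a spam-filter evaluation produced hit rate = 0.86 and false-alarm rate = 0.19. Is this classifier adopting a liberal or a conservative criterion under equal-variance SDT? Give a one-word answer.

z(H) = 1.080, z(FA) = -0.878
c = −½·(z(H) + z(FA)) = -0.101
c < 0 → liberal criterion (biased toward responding “yes”).

liberal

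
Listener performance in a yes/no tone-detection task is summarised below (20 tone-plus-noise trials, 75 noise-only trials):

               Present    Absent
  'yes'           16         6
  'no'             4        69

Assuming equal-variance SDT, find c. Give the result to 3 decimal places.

c = 0.282

H = 16/20 = 0.8000
FA = 6/75 = 0.0800
Φ⁻¹(H) = 0.8416
Φ⁻¹(FA) = -1.4051
c = −½·[z(H) + z(FA)] = −0.5 × (0.8416 + (-1.4051)) = 0.28175
c > 0: the listener has a conservative response bias.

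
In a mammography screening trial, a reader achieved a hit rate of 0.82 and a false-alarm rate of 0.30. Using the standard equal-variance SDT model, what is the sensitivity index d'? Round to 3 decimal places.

d' = 1.440

z(0.82) = 0.9154, z(0.30) = -0.5244
d' = z(H) − z(FA) = 0.9154 − (-0.5244) = 1.4398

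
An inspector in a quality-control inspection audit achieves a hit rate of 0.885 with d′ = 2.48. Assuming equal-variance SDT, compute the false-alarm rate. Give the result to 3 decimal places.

z(hit rate) = z(0.885) = 1.2004
z(FA) = z(H) − d' = 1.2004 − 2.48 = -1.2796
false-alarm rate = Φ(-1.2796) = 0.1003

false-alarm rate = 0.100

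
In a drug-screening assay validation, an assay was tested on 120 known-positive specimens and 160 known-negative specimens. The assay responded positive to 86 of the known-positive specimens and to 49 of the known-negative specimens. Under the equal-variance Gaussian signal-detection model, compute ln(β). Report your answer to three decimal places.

H = 86/120 = 0.7167
FA = 49/160 = 0.3063
z(0.7167) = 0.5731, z(0.3063) = -0.5064
ln β = −½·[z(H)² − z(FA)²] = −0.5 × (0.3284 − 0.2564) = -0.0360

ln β = -0.036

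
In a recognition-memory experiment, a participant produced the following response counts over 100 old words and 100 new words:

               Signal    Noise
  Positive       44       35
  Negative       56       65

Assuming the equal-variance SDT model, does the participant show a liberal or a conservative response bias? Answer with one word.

conservative

z(H) = -0.151, z(FA) = -0.385
c = −½·(z(H) + z(FA)) = 0.268
c > 0 → conservative criterion (biased toward responding “no”).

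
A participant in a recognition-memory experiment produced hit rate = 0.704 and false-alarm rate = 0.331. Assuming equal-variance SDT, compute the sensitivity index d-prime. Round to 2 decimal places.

z(H) = 0.5359
z(FA) = -0.4372
d' = z(H) − z(FA) = 0.5359 − (-0.4372) = 0.9731

d-prime = 0.97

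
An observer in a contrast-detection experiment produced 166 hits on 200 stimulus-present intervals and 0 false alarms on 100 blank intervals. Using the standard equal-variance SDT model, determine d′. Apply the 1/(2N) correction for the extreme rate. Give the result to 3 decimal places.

d′ = 3.530

The false-alarm rate is 0/100 = 0, so apply the 1/(2N) correction: FA → 1/(2·100) = 0.00500.
z(H) = z(0.83000) = 0.9542
z(FA) = z(0.00500) = -2.5758
d' = 0.9542 − (-2.5758) = 3.5300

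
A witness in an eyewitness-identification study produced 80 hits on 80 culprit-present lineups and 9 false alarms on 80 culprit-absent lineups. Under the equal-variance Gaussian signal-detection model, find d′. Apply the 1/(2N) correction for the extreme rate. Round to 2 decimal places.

d′ = 3.71

The hit rate is 80/80 = 1, so apply the 1/(2N) correction: H → 1 − 1/(2·80) = 0.99375.
z(H) = z(0.99375) = 2.498
z(FA) = z(0.11250) = -1.213
d' = 2.498 − (-1.213) = 3.711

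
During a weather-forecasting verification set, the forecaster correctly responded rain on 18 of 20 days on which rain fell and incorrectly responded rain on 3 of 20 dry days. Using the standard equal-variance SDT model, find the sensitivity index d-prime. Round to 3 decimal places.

H = 18/20 = 0.9000
FA = 3/20 = 0.1500
z(H) = 1.2816
z(FA) = -1.0364
d' = z(H) − z(FA) = 1.2816 − (-1.0364) = 2.3180

d-prime = 2.318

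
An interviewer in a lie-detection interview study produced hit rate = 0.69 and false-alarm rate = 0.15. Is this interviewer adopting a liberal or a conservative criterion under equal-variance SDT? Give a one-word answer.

conservative

z(H) = 0.496, z(FA) = -1.036
c = −½·(z(H) + z(FA)) = 0.270
c > 0 → conservative criterion (biased toward responding “no”).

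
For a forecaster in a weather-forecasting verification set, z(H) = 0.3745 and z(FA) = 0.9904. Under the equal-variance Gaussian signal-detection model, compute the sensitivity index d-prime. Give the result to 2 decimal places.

d' = z(H) − z(FA) = 0.3745 − 0.9904 = -0.6159

d-prime = -0.62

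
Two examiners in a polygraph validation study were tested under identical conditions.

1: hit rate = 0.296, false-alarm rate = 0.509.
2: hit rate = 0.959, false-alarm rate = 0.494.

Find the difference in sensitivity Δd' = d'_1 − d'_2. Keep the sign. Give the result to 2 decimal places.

Δd' = -2.31

1: z(0.296) = -0.536, z(0.509) = 0.023, d' = -0.559
2: z(0.959) = 1.739, z(0.494) = -0.015, d' = 1.754
Δd' = d'_1 − d'_2 = -0.559 − 1.754 = -2.313
2 has the higher sensitivity.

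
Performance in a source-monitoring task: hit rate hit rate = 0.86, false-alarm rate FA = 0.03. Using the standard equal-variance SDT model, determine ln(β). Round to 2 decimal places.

ln β = 1.19

Φ⁻¹(0.86) = 1.080, Φ⁻¹(0.03) = -1.881
ln β = −½·[z(H)² − z(FA)²] = −0.5 × (1.166 − 3.538) = 1.186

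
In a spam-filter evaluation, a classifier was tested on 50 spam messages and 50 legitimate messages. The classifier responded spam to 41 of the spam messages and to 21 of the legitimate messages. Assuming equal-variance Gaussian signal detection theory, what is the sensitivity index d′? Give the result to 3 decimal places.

d′ = 1.117

H = 41/50 = 0.8200
FA = 21/50 = 0.4200
z(H) = z(0.8200) = 0.9154
z(FA) = z(0.4200) = -0.2019
d' = z(H) − z(FA) = 0.9154 − (-0.2019) = 1.1173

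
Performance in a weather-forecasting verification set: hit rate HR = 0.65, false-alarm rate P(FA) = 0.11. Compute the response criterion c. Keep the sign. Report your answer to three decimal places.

c = 0.421

Φ⁻¹(0.65) = 0.3853, Φ⁻¹(0.11) = -1.2265
c = −½·[z(H) + z(FA)] = −0.5 × (0.3853 + (-1.2265)) = 0.4206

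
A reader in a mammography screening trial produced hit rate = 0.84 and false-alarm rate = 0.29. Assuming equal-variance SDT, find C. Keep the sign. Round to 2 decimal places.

C = -0.22

z(H) = 0.9945
z(FA) = -0.5534
c = −½·[z(H) + z(FA)] = −0.5 × (0.9945 + (-0.5534)) = -0.22055
c < 0: the reader has a liberal response bias.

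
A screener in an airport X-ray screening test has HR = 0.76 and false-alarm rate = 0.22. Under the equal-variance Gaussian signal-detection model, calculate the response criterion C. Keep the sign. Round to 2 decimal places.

Φ⁻¹(0.76) = 0.706, Φ⁻¹(0.22) = -0.772
c = −½·[z(H) + z(FA)] = −0.5 × (0.706 + (-0.772)) = 0.033
c > 0: the screener has a conservative response bias.

C = 0.03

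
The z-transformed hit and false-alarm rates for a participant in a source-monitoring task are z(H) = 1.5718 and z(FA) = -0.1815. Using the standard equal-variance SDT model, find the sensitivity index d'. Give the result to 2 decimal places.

d' = 1.75

d' = z(H) − z(FA) = 1.5718 − (-0.1815) = 1.7533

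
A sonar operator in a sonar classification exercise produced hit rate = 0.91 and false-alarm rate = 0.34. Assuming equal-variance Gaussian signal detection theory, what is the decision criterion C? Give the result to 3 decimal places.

z(H) = 1.3408
z(FA) = -0.4125
c = −½·[z(H) + z(FA)] = −0.5 × (1.3408 + (-0.4125)) = -0.46415
c < 0: the sonar operator has a liberal response bias.

C = -0.464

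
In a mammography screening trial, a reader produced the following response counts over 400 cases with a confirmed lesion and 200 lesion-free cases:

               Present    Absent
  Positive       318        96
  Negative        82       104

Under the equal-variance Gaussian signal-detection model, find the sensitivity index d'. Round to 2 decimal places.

d' = 0.87

H = 318/400 = 0.7950
FA = 96/200 = 0.4800
Φ⁻¹(H) = Φ⁻¹(0.7950) = 0.8239
Φ⁻¹(FA) = Φ⁻¹(0.4800) = -0.0502
d' = z(H) − z(FA) = 0.8239 − (-0.0502) = 0.8741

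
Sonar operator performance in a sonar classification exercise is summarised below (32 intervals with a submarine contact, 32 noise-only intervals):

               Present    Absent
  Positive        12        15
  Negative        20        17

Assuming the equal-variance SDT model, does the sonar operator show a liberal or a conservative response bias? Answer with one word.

conservative

z(H) = -0.319, z(FA) = -0.078
c = −½·(z(H) + z(FA)) = 0.1985
c > 0 → conservative criterion (biased toward responding “no”).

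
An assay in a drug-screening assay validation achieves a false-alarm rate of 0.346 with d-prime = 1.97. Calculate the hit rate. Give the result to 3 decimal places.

hit rate = 0.942

z(false-alarm rate) = z(0.346) = -0.3961
z(H) = z(FA) + d' = -0.3961 + 1.97 = 1.5739
hit rate = Φ(1.5739) = 0.9422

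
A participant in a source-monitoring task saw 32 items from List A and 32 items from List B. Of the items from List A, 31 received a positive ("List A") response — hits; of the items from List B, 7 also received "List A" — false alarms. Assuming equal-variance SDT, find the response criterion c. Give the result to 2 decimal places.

H = 31/32 = 0.9688
FA = 7/32 = 0.2188
z(0.9688) = 1.8634, z(0.2188) = -0.7763
c = −½·[z(H) + z(FA)] = −0.5 × (1.8634 + (-0.7763)) = -0.54355

c = -0.54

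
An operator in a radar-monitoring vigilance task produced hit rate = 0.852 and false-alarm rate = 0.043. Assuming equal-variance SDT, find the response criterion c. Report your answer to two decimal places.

c = 0.34

Φ⁻¹(0.852) = 1.0450, Φ⁻¹(0.043) = -1.7169
c = −½·[z(H) + z(FA)] = −0.5 × (1.0450 + (-1.7169)) = 0.33595
c > 0: the operator has a conservative response bias.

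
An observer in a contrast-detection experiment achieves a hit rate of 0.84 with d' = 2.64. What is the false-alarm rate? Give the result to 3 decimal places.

z(hit rate) = z(0.84) = 0.9945
z(FA) = z(H) − d' = 0.9945 − 2.64 = -1.6455
false-alarm rate = Φ(-1.6455) = 0.0499

false-alarm rate = 0.050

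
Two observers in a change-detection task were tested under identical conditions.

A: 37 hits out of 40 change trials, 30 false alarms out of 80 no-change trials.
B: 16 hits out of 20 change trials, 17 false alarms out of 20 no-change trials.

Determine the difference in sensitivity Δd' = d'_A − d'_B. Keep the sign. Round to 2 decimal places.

A: z(0.9250) = 1.440, z(0.3750) = -0.319, d' = 1.759
B: z(0.8000) = 0.842, z(0.8500) = 1.036, d' = -0.194
Δd' = d'_A − d'_B = 1.759 − (-0.194) = 1.953
A has the higher sensitivity.

Δd' = 1.95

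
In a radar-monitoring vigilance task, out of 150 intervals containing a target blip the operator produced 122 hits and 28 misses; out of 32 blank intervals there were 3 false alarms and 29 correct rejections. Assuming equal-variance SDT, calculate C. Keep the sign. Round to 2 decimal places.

H = 122/150 = 0.8133
FA = 3/32 = 0.0938
z(0.8133) = 0.890, z(0.0938) = -1.318
c = −½·[z(H) + z(FA)] = −0.5 × (0.890 + (-1.318)) = 0.214
c > 0: the operator has a conservative response bias.

C = 0.21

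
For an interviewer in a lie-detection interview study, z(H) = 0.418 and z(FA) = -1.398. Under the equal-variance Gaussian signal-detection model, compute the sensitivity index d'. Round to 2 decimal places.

d' = z(H) − z(FA) = 0.418 − (-1.398) = 1.816

d' = 1.82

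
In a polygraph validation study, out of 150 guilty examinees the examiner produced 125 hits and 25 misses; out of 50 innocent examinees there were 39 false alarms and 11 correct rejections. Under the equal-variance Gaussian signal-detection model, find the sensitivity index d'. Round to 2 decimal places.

d' = 0.20

H = 125/150 = 0.8333
FA = 39/50 = 0.7800
z(0.8333) = 0.967, z(0.7800) = 0.772
d' = z(H) − z(FA) = 0.967 − 0.772 = 0.195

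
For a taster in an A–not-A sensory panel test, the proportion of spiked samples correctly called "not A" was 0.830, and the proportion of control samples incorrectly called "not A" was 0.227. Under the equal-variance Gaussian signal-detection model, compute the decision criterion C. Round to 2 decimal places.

z(0.830) = 0.9542, z(0.227) = -0.7488
c = −½·[z(H) + z(FA)] = −0.5 × (0.9542 + (-0.7488)) = -0.1027

C = -0.10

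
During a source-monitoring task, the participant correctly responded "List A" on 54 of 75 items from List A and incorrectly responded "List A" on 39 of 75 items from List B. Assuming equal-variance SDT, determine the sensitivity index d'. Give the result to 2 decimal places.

H = 54/75 = 0.7200
FA = 39/75 = 0.5200
z(H) = 0.5828
z(FA) = 0.0502
d' = z(H) − z(FA) = 0.5828 − 0.0502 = 0.5326

d' = 0.53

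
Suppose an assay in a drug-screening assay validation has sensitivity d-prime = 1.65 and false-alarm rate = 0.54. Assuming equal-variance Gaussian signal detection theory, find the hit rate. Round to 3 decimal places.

z(false-alarm rate) = z(0.54) = 0.1004
z(H) = z(FA) + d' = 0.1004 + 1.65 = 1.7504
hit rate = Φ(1.7504) = 0.9600

hit rate = 0.960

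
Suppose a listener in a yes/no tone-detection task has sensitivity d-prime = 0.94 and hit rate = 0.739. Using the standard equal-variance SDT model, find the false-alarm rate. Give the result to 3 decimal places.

z(hit rate) = z(0.739) = 0.6403
z(FA) = z(H) − d' = 0.6403 − 0.94 = -0.2997
false-alarm rate = Φ(-0.2997) = 0.3822

false-alarm rate = 0.382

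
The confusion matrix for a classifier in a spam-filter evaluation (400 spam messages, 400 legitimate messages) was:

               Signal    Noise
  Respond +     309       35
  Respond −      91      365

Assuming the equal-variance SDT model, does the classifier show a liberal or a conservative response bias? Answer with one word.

z(H) = 0.747, z(FA) = -1.356
c = −½·(z(H) + z(FA)) = 0.3045
c > 0 → conservative criterion (biased toward responding “no”).

conservative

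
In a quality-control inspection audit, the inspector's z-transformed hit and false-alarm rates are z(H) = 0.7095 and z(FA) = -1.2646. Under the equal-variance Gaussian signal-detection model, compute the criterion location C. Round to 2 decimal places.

c = −½·[z(H) + z(FA)] = −½·(0.7095 + (-1.2646)) = 0.27755
c > 0: the inspector has a conservative response bias.

C = 0.28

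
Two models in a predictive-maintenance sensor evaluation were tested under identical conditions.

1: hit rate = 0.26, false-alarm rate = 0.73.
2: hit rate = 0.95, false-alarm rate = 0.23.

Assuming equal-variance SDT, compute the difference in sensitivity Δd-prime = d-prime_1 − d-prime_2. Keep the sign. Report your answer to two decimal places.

1: z(0.26) = -0.643, z(0.73) = 0.613, d' = -1.256
2: z(0.95) = 1.645, z(0.23) = -0.739, d' = 2.384
Δd' = d'_1 − d'_2 = -1.256 − 2.384 = -3.640
2 has the higher sensitivity.

Δd-prime = -3.64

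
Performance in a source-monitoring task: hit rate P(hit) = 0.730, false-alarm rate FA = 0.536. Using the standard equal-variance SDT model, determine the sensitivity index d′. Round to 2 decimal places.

d′ = 0.52

z(H) = 0.613
z(FA) = 0.090
d' = z(H) − z(FA) = 0.613 − 0.090 = 0.523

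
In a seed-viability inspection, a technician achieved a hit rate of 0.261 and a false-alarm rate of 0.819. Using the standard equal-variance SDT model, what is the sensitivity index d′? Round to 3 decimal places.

d′ = -1.552

z(0.261) = -0.6403, z(0.819) = 0.9116
d' = z(H) − z(FA) = -0.6403 − 0.9116 = -1.5519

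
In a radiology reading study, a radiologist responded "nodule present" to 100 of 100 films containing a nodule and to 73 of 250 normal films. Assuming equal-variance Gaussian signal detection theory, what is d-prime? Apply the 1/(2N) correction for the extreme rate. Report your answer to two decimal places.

d-prime = 3.12

The hit rate is 100/100 = 1, so apply the 1/(2N) correction: H → 1 − 1/(2·100) = 0.99500.
z(H) = z(0.99500) = 2.576
z(FA) = z(0.29200) = -0.548
d' = 2.576 − (-0.548) = 3.124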